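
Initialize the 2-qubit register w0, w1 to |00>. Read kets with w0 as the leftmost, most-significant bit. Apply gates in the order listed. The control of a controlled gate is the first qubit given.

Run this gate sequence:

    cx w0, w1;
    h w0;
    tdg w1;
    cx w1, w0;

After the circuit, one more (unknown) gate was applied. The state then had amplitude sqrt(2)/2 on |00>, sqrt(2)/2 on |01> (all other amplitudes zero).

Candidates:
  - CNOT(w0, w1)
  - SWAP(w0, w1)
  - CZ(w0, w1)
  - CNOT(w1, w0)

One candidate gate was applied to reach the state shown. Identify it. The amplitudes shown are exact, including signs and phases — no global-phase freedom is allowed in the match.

The unique candidate consistent with the amplitudes is SWAP(w0, w1).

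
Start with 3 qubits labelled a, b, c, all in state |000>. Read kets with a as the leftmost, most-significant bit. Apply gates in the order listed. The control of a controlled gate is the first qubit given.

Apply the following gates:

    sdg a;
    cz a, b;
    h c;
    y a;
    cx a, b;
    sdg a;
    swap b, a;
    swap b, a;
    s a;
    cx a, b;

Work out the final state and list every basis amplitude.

After the circuit, the state carries amplitude sqrt(2)*I/2 on |100>, sqrt(2)*I/2 on |101>, and 0 on every other basis state. Key observation: steps 5-10 multiply out to the identity, so the circuit reduces to the remaining gates.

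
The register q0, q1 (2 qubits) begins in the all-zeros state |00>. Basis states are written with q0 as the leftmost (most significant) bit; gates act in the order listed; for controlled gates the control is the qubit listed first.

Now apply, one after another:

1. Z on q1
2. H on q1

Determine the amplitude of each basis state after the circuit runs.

The resulting statevector has amplitude sqrt(2)/2 on |00>, sqrt(2)/2 on |01>, 0 on |10>, 0 on |11>.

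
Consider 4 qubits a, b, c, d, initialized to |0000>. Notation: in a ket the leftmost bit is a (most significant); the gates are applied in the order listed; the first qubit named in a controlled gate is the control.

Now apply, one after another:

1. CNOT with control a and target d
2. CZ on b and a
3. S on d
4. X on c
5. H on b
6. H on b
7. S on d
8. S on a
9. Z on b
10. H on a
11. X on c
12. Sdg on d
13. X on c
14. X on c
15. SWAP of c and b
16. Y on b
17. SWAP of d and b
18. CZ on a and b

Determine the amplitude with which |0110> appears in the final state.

The amplitude on |0110> is 0.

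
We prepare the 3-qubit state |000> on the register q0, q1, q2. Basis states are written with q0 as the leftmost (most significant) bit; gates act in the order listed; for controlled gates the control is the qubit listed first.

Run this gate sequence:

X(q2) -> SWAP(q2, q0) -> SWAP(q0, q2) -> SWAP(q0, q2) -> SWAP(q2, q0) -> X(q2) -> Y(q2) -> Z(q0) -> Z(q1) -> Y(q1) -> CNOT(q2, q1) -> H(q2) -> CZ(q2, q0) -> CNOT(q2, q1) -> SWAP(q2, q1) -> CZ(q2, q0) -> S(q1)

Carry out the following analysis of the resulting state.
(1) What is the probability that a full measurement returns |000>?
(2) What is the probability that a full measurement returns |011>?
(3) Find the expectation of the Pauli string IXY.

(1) Outcome |000> occurs with probability 1/2. Key observation: the block from step 1 through step 6 cancels to the identity and can be dropped.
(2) A full measurement returns |011> with probability 1/2.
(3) In the final state, IXY has expectation -1.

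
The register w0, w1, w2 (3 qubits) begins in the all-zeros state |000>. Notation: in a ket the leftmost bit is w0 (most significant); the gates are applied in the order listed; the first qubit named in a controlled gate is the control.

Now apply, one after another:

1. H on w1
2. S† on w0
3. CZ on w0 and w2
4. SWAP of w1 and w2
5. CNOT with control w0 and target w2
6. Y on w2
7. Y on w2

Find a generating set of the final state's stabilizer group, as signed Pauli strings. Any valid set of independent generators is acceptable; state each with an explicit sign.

The final state is stabilized by the group generated by +IIX, +ZII, +IZI; other independent generating sets are equally valid.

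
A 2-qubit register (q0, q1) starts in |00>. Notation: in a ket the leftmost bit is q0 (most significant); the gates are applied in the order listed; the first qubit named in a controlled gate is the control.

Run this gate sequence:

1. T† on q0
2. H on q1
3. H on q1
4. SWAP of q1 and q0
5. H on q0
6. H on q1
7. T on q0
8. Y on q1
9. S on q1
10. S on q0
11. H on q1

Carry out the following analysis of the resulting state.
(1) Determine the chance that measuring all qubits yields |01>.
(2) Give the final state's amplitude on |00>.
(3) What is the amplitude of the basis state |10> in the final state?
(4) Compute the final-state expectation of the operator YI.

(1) A full measurement returns |01> with probability 1/4. Key observation: the block from step 2 through step 3 cancels to the identity and can be dropped.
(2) |00> carries amplitude sqrt(2)*(-1 - I)/4 in the final state.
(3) |10> carries amplitude 1/2 in the final state.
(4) The expectation value of YI is sqrt(2)/2.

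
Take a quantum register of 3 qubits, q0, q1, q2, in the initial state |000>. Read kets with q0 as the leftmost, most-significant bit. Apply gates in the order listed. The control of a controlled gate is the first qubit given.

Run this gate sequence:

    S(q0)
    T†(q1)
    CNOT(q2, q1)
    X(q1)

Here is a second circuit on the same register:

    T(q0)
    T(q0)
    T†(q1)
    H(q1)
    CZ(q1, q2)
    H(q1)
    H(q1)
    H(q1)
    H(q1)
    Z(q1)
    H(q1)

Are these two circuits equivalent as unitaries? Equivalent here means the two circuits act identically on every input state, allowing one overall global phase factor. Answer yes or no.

Yes, they are equivalent — the unitaries differ by at most a global phase.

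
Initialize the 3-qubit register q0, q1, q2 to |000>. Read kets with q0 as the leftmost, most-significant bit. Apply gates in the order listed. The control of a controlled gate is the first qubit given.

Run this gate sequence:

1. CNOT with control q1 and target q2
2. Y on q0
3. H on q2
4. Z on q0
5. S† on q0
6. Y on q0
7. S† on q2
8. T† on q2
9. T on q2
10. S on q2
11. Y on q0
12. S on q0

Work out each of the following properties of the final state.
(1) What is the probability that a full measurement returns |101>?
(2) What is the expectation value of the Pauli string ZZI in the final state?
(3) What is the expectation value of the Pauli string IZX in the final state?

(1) A full measurement returns |101> with probability 1/2. Key observation: steps 5-12 multiply out to the identity, so the circuit reduces to the remaining gates.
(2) The observable ZZI averages to -1.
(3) In the final state, IZX has expectation 1.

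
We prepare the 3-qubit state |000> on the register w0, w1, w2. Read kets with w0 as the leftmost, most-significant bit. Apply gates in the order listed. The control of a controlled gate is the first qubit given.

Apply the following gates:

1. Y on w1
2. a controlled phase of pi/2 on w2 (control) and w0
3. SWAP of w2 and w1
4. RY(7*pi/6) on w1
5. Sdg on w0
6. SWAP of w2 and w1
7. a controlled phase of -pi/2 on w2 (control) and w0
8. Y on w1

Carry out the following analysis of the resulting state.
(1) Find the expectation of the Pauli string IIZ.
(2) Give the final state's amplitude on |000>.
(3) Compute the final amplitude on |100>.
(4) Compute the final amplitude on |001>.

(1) The observable IIZ averages to -sqrt(3)/2.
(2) The final state's coefficient on |000> equals -sqrt(6)/4 + sqrt(2)/4.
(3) The amplitude on |100> is 0.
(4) |001> carries amplitude sqrt(2)/4 + sqrt(6)/4 in the final state.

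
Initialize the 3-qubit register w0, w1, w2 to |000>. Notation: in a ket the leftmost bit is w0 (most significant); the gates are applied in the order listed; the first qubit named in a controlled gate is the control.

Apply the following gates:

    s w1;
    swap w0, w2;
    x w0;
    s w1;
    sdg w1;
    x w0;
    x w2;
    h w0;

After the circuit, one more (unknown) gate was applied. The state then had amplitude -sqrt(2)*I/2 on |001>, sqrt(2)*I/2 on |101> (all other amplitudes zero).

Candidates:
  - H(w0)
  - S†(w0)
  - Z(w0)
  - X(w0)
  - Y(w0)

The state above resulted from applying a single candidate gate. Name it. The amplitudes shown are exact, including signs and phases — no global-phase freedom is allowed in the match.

The unique candidate consistent with the amplitudes is Y(w0).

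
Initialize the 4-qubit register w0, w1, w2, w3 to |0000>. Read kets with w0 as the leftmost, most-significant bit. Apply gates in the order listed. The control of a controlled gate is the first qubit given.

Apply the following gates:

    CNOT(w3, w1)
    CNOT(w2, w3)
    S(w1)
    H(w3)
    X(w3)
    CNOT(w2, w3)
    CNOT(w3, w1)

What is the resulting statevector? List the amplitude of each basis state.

After the circuit, the state carries amplitude sqrt(2)/2 on |0000>, sqrt(2)/2 on |0101>, and 0 on every other basis state.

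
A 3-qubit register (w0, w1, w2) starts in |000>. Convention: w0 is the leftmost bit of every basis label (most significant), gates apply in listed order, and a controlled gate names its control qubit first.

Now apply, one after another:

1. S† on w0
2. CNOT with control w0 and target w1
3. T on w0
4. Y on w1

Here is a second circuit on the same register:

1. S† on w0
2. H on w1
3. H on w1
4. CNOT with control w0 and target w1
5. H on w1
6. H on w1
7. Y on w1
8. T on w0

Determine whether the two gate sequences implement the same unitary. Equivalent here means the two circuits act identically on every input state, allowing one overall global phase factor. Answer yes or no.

Yes: on every input state the two circuits agree up to one overall phase factor.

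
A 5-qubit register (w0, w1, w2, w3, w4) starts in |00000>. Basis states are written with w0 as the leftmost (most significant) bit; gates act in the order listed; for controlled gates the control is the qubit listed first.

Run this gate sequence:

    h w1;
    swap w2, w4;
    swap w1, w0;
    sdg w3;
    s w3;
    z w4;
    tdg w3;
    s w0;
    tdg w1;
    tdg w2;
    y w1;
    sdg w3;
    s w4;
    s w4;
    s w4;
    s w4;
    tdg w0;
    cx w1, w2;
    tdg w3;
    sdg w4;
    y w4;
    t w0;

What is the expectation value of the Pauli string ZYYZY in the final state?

The observable ZYYZY averages to 0.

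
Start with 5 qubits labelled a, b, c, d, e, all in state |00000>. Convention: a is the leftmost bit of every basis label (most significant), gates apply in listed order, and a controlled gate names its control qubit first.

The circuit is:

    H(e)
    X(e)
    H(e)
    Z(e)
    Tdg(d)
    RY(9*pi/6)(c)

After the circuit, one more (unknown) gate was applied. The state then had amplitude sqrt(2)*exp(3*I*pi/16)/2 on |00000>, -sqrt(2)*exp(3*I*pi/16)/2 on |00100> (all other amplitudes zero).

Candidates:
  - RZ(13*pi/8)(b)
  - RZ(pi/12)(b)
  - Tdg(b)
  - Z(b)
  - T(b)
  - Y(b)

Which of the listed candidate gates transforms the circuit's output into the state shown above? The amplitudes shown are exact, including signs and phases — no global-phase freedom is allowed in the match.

It was RZ(13*pi/8)(b) that produced the state shown.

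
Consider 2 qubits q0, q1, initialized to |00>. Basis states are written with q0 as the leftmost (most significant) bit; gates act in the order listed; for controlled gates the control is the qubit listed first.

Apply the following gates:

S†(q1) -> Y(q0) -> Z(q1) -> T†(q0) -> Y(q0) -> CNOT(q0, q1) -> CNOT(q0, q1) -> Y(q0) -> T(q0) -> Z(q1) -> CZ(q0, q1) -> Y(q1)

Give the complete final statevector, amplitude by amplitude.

The resulting statevector has amplitude -1 on |11>, and 0 on every other basis state. Key observation: the block from step 3 through step 10 cancels to the identity and can be dropped.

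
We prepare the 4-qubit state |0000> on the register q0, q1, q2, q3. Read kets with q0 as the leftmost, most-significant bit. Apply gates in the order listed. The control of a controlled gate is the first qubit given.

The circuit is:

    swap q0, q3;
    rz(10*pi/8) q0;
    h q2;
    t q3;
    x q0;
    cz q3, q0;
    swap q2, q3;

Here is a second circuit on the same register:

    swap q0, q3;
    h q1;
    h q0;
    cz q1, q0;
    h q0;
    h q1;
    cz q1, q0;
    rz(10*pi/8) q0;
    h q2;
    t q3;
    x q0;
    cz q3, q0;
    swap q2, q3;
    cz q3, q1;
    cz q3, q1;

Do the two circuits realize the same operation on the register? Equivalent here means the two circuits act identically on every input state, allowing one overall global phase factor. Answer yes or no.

No, they are not equivalent — no single phase factor reconciles the two unitaries.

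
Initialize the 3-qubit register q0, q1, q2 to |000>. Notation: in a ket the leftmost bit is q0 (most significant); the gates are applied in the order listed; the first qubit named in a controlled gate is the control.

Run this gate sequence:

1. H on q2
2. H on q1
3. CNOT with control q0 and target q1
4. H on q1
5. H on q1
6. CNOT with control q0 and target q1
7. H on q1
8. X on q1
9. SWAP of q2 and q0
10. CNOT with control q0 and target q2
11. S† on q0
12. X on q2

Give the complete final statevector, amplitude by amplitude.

The resulting statevector has amplitude sqrt(2)/2 on |011>, -sqrt(2)*I/2 on |110>, and 0 on every other basis state. Key observation: gates 2-7 undo each other exactly, leaving only the rest of the circuit to track.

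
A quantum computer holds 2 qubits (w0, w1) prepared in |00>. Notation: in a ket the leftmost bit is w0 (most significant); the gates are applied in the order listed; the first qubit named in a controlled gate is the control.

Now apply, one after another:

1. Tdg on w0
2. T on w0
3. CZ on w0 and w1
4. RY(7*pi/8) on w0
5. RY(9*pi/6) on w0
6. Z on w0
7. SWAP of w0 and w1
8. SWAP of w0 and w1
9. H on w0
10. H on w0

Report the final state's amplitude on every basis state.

After the circuit, the state carries amplitude -sin(5*pi/16) on |00>, 0 on |01>, sin(3*pi/16) on |10>, 0 on |11>. Key observation: gates 9-10 undo each other exactly, leaving only the rest of the circuit to track.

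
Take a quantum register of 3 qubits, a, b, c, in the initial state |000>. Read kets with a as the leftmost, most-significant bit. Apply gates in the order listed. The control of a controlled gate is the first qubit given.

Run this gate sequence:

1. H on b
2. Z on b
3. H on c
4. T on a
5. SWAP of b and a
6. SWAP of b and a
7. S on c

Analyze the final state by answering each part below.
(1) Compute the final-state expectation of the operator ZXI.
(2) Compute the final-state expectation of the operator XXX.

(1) The observable ZXI averages to -1. Key observation: the block from step 5 through step 6 cancels to the identity and can be dropped.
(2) The observable XXX averages to 0.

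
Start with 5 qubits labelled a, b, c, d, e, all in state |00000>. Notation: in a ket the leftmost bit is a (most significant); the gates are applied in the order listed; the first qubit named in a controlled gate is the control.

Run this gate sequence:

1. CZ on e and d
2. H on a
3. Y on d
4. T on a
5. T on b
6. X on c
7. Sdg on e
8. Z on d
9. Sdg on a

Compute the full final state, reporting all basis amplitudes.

After the circuit, the state carries amplitude -sqrt(2)*I/2 on |00110>, -sqrt(2)*exp(I*pi/4)/2 on |10110>, and 0 on every other basis state.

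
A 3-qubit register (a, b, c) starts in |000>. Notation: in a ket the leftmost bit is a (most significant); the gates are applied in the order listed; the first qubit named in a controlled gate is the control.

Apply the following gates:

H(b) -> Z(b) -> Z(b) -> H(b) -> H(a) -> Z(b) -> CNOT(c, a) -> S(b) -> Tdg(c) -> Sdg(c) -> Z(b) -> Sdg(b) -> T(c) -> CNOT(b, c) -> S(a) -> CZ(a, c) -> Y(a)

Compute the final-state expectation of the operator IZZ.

In the final state, IZZ has expectation 1.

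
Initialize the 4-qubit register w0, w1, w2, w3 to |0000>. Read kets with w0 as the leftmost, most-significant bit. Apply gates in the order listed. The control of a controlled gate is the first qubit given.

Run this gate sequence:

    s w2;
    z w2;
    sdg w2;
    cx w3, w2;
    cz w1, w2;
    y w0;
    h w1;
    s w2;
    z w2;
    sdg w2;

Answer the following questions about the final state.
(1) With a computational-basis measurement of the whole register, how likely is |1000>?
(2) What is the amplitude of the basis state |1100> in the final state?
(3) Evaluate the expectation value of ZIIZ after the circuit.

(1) The probability of measuring |1000> is 1/2.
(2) The amplitude on |1100> is sqrt(2)*I/2.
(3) The expectation value of ZIIZ is -1.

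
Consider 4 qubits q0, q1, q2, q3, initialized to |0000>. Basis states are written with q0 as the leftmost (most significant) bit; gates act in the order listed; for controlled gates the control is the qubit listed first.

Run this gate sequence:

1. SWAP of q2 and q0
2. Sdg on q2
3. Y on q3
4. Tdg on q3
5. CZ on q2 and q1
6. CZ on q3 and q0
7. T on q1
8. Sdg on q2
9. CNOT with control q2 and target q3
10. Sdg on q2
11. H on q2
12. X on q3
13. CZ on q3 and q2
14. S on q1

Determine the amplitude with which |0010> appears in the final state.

The final state's coefficient on |0010> equals sqrt(2)*exp(I*pi/4)/2.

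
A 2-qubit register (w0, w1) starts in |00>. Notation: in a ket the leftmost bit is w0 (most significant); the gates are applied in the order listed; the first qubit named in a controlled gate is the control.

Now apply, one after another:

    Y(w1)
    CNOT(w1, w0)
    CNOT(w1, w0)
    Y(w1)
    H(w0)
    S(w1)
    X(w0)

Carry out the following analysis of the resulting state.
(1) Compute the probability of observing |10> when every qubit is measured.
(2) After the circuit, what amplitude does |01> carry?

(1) A full measurement returns |10> with probability 1/2.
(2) |01> carries amplitude 0 in the final state.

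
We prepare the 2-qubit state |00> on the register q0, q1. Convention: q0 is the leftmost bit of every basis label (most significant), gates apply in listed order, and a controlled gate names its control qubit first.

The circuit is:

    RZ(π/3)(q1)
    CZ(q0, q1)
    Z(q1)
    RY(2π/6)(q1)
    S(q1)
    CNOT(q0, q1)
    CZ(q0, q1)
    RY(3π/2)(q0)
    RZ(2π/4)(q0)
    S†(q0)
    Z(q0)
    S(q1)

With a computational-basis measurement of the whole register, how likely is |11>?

The probability of measuring |11> is 1/8.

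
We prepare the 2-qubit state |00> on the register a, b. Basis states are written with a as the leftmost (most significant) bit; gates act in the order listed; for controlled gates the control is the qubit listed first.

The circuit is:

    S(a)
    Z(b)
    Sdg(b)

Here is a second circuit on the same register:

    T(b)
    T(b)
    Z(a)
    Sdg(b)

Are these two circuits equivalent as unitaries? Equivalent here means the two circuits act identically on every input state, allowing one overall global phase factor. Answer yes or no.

No — the two circuits implement different unitaries, even allowing a global phase.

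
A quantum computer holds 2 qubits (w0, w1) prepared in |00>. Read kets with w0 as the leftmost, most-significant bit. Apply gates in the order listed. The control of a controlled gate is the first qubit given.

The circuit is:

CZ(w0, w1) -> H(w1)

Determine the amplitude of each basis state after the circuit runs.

The final amplitudes are sqrt(2)/2 on |00>, sqrt(2)/2 on |01>, 0 on |10>, 0 on |11>.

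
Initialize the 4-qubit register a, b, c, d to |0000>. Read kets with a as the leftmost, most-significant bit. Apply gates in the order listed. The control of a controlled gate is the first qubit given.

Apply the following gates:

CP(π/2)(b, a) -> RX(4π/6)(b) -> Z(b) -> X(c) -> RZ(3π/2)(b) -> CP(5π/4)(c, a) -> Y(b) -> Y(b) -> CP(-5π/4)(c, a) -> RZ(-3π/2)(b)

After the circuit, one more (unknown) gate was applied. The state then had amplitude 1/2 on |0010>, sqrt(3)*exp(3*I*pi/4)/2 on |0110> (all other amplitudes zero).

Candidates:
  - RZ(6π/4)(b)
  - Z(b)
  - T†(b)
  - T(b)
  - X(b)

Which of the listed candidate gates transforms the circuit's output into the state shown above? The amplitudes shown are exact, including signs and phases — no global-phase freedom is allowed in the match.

The unique candidate consistent with the amplitudes is T(b). Key observation: steps 5-10 multiply out to the identity, so the circuit reduces to the remaining gates.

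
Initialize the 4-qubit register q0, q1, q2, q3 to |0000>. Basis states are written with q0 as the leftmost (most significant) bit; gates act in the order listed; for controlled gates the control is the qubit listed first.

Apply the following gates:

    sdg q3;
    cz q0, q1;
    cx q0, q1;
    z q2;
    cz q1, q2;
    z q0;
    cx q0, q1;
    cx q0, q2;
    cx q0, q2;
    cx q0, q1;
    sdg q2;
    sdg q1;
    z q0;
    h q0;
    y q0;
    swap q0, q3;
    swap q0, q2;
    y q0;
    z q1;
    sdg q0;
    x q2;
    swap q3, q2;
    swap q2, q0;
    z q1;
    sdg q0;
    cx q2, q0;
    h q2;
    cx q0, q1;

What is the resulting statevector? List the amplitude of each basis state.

The final amplitudes are 1/2 on |0001>, -1/2 on |0011>, -I/2 on |1101>, I/2 on |1111>, and 0 on every other basis state. Key observation: steps 7-10 multiply out to the identity, so the circuit reduces to the remaining gates.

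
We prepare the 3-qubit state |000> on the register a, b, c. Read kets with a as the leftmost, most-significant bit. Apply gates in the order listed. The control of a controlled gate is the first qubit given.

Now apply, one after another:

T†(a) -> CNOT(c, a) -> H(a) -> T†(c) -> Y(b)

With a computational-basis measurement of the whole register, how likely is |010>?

A full measurement returns |010> with probability 1/2.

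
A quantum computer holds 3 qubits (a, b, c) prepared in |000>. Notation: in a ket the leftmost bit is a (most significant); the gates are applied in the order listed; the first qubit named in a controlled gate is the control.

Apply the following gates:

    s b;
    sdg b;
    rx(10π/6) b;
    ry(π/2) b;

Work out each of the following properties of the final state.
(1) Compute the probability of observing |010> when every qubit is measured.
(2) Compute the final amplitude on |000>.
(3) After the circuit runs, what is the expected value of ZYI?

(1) A full measurement returns |010> with probability 1/2. Key observation: steps 1-2 multiply out to the identity, so the circuit reduces to the remaining gates.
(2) The amplitude on |000> is -sqrt(6)/4 + sqrt(2)*I/4.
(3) The observable ZYI averages to sqrt(3)/2.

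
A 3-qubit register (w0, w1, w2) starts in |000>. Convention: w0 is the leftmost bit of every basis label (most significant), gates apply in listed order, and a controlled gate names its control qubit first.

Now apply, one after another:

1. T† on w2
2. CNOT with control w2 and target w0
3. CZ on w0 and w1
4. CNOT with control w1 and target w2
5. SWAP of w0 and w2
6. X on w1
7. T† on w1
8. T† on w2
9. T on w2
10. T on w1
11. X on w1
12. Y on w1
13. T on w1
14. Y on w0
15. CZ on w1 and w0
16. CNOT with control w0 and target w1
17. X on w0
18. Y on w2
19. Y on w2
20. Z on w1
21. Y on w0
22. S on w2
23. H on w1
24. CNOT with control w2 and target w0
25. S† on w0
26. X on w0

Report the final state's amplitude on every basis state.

The final amplitudes are sqrt(2)*exp(I*pi/4)/2 on |000>, sqrt(2)*exp(I*pi/4)/2 on |010>, and 0 on every other basis state.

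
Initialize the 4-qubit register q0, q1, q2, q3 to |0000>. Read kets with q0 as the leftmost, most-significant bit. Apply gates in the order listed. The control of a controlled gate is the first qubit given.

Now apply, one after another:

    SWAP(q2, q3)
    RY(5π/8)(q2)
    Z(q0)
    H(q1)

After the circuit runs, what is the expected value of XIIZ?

The expectation value of XIIZ is 0.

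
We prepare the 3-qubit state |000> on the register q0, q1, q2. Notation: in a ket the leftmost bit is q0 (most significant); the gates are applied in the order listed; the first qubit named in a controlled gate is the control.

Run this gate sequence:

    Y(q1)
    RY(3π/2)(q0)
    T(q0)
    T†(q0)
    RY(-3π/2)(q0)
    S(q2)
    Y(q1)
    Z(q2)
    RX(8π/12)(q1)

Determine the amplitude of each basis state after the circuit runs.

The resulting statevector has amplitude 1/2 on |000>, -sqrt(3)*I/2 on |010>, and 0 on every other basis state.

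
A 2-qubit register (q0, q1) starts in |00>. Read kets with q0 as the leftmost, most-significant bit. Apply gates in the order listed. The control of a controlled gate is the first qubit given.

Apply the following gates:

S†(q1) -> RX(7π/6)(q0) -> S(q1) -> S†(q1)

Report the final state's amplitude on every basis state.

The resulting statevector has amplitude -sqrt(6)/4 + sqrt(2)/4 on |00>, 0 on |01>, I*(-sqrt(6) - sqrt(2))/4 on |10>, 0 on |11>. Key observation: gates 3-4 undo each other exactly, leaving only the rest of the circuit to track.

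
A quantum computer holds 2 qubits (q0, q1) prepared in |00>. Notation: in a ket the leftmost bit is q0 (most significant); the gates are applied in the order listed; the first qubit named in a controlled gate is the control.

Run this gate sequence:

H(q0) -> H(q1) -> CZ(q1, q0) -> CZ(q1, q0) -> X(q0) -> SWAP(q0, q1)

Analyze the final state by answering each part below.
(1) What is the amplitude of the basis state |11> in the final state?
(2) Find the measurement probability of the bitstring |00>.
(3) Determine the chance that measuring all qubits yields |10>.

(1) The amplitude on |11> is 1/2. Key observation: steps 3-4 multiply out to the identity, so the circuit reduces to the remaining gates.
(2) A full measurement returns |00> with probability 1/4.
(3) A full measurement returns |10> with probability 1/4.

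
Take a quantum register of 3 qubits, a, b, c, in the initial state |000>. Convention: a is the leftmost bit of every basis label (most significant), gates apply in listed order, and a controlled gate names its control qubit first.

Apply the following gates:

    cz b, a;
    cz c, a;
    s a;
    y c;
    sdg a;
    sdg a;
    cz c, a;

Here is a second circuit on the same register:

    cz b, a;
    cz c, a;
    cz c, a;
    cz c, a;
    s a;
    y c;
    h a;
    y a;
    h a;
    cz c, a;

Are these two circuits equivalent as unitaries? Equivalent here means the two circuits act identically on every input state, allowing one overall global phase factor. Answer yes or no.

No: there is an input state on which the two circuits produce genuinely different outputs (not merely differing by a phase).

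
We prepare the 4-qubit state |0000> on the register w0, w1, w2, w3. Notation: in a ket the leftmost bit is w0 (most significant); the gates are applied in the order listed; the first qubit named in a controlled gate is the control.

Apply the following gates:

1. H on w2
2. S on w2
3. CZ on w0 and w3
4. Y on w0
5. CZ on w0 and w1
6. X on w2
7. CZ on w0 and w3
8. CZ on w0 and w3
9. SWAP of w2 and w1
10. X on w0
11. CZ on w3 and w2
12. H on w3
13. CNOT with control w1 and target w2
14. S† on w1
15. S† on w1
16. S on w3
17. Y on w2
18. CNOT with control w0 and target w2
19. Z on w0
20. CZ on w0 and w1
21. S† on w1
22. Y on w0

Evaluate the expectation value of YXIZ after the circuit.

The observable YXIZ averages to 0.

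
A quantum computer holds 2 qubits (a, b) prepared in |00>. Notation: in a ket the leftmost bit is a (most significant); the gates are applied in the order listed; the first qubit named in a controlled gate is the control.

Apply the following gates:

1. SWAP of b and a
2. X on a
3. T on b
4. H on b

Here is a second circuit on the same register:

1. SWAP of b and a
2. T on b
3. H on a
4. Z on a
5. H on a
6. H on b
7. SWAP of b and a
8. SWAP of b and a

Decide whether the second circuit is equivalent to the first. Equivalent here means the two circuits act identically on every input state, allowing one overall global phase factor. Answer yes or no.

Yes — the two circuits implement the same unitary up to a global phase.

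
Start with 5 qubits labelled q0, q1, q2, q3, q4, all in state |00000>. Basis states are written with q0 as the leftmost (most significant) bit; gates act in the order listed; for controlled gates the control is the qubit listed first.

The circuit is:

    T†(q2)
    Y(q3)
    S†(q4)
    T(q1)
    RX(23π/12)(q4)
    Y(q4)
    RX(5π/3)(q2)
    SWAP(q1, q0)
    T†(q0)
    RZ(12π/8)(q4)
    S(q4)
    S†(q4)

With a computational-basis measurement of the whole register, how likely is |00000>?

The probability of measuring |00000> is 0.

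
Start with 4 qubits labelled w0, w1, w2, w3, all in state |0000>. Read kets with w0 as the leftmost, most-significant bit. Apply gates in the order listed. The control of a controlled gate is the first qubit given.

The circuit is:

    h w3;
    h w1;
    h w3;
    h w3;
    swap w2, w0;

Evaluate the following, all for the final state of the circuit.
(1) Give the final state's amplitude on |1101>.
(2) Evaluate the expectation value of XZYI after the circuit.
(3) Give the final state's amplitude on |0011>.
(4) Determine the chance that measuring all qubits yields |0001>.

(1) |1101> carries amplitude 0 in the final state. Key observation: the block from step 3 through step 4 cancels to the identity and can be dropped.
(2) In the final state, XZYI has expectation 0.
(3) The amplitude on |0011> is 0.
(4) The probability of measuring |0001> is 1/4.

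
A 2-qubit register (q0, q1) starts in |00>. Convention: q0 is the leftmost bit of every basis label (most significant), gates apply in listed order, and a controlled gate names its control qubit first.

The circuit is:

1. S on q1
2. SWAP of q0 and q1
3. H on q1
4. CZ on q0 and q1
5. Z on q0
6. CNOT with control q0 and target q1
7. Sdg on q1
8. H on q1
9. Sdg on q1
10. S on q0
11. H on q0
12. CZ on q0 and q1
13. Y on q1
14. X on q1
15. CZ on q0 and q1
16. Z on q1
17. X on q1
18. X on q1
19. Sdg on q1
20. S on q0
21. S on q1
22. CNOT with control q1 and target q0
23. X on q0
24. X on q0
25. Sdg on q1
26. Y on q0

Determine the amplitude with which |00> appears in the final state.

|00> carries amplitude sqrt(2)*(1 + I)/4 in the final state.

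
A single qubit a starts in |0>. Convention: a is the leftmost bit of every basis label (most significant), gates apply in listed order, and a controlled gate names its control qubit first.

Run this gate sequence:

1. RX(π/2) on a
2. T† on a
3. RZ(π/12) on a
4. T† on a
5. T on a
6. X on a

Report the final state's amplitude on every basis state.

The final amplitudes are -sqrt(2)*exp(7*I*pi/24)/2 on |0>, -sqrt(2)*exp(23*I*pi/24)/2 on |1>.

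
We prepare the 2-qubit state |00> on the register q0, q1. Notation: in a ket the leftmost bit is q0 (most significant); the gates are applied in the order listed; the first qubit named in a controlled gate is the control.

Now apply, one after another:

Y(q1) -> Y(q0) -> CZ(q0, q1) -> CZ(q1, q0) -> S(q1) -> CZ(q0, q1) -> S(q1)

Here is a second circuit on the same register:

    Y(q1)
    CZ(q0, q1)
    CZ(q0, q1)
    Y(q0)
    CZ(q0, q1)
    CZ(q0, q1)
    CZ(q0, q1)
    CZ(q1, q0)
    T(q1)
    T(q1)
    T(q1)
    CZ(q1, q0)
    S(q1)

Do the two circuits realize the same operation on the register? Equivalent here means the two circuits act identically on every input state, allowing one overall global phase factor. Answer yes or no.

No — the two circuits implement different unitaries, even allowing a global phase.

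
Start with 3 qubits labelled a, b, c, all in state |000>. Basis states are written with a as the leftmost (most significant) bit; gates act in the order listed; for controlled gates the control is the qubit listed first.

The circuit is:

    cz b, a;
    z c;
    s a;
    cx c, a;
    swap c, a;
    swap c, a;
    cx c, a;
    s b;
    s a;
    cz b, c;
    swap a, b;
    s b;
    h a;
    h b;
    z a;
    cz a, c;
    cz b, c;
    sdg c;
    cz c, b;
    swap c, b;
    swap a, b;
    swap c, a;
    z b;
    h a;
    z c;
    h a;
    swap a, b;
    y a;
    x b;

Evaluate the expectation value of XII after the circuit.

The expectation value of XII is -1. Key observation: steps 4-7 multiply out to the identity, so the circuit reduces to the remaining gates.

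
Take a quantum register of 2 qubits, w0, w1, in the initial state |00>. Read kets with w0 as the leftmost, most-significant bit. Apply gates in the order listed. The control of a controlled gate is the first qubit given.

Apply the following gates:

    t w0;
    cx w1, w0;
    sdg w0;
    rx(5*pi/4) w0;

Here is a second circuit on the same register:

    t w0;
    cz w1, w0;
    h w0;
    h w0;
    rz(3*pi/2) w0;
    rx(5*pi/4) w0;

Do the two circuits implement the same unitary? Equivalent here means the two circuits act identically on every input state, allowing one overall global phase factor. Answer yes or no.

No, they are not equivalent — no single phase factor reconciles the two unitaries.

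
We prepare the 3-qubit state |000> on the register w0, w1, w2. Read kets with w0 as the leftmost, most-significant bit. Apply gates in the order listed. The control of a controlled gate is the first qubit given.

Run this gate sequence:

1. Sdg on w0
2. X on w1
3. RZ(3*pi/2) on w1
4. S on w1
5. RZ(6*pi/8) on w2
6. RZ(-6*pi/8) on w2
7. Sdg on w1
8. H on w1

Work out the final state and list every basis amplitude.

The resulting statevector has amplitude sqrt(2)*exp(3*I*pi/4)/2 on |000>, -sqrt(2)*exp(3*I*pi/4)/2 on |010>, and 0 on every other basis state.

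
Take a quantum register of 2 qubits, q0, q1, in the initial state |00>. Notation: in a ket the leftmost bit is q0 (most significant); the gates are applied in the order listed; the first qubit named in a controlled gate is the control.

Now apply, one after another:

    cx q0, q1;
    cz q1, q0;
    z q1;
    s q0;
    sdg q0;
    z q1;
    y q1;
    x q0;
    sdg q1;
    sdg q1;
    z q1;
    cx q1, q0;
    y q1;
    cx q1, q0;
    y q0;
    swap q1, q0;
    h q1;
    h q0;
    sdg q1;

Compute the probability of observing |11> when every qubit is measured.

The probability of measuring |11> is 1/4.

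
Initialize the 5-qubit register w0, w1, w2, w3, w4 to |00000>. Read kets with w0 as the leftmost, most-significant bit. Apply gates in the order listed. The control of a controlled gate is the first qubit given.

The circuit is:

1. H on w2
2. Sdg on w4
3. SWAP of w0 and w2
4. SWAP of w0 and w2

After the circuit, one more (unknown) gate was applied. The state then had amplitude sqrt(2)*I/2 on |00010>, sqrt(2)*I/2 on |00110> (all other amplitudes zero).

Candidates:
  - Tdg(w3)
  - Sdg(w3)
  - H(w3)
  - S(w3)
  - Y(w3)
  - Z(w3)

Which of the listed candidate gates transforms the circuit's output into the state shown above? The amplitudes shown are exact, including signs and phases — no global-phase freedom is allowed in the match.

The unique candidate consistent with the amplitudes is Y(w3). Key observation: gates 3-4 undo each other exactly, leaving only the rest of the circuit to track.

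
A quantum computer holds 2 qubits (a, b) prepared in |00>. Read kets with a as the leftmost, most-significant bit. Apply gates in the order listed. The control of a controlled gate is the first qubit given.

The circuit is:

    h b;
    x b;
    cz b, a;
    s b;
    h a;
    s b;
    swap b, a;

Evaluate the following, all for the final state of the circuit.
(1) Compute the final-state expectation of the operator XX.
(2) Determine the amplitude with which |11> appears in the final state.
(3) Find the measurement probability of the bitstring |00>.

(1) The expectation value of XX is -1.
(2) The amplitude on |11> is -1/2.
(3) Outcome |00> occurs with probability 1/4.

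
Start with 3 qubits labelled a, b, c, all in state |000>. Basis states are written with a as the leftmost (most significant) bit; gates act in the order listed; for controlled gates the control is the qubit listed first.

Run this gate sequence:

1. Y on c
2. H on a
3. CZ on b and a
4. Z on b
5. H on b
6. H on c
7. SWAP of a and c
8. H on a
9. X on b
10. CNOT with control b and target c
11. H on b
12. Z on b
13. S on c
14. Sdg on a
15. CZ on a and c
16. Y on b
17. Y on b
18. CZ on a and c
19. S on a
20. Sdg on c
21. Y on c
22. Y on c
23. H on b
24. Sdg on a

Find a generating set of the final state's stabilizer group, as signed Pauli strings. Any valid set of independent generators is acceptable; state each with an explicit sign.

The final state is stabilized by the group generated by +IXI, +IIX, -ZII; other independent generating sets are equally valid.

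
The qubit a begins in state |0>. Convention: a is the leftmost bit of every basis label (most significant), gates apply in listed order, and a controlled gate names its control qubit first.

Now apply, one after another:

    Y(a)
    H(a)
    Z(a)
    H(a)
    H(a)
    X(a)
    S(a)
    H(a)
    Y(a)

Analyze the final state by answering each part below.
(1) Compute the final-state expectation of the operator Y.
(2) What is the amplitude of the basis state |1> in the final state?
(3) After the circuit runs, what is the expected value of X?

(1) In the final state, Y has expectation -1.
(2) |1> carries amplitude -1/2 - I/2 in the final state.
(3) The expectation value of X is 0.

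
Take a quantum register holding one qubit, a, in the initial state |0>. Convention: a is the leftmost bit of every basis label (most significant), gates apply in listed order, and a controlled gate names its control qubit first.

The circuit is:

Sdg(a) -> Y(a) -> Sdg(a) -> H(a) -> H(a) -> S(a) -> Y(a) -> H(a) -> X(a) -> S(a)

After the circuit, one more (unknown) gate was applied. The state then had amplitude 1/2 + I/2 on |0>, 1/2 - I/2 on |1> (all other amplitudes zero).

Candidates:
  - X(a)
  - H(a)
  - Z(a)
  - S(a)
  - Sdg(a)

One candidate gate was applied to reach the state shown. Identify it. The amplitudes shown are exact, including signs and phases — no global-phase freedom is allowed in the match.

The applied gate was H(a). Key observation: gates 2-7 undo each other exactly, leaving only the rest of the circuit to track.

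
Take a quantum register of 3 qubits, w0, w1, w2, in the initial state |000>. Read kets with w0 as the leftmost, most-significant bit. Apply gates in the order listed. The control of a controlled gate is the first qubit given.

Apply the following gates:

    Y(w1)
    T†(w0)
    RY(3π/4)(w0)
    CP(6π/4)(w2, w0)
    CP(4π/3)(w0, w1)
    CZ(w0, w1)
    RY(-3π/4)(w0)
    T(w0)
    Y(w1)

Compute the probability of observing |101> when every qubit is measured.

Outcome |101> occurs with probability 0.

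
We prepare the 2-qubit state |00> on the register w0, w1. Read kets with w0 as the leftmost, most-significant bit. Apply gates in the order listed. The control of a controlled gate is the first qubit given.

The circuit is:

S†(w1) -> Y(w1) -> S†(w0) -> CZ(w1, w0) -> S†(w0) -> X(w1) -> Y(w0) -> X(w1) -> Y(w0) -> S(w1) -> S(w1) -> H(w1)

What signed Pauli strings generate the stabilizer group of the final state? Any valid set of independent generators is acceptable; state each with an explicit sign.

The final state is stabilized by the group generated by -IX, +ZI; other independent generating sets are equally valid.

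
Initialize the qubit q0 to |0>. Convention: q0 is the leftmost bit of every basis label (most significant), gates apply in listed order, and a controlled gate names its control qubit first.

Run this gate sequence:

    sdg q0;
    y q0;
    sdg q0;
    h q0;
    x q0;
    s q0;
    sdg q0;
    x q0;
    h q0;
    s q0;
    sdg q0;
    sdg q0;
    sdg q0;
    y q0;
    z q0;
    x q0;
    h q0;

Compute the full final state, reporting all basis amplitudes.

After the circuit, the state carries amplitude sqrt(2)*I/2 on |0>, -sqrt(2)*I/2 on |1>. Key observation: gates 4-9 undo each other exactly, leaving only the rest of the circuit to track.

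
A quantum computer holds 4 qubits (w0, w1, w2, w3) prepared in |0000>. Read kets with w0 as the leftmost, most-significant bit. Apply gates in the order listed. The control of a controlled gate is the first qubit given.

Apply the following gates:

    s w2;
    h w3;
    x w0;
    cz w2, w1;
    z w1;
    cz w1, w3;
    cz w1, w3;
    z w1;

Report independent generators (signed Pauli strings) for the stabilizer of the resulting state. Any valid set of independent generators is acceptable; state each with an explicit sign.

One valid set of independent stabilizer generators is +IIIX, -ZIII, +IZII, +IIZI (any independent generating set of the same group is equally correct). Key observation: gates 5-8 undo each other exactly, leaving only the rest of the circuit to track.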